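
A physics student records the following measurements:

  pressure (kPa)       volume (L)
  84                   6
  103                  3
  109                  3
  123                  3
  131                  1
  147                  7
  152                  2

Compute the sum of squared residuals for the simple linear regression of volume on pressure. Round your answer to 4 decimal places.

n = 7, Σx = 849, Σy = 25, Σxy = 2973, Σx² = 106549, Σy² = 117
Sxx = Σx² − (Σx)²/n = 106549 − 102971.571429 = 3577.428571
Sxy = Σxy − (Σx)(Σy)/n = 2973 − 3032.142857 = -59.142857
Syy = Σy² − (Σy)²/n = 117 − 89.285714 = 27.714286
b = Sxy/Sxx = -59.142857/3577.428571 = -0.016532
SSE = Syy − b·Sxy = 27.714286 − (-0.016532)·(-59.142857) = 26.736523

26.7365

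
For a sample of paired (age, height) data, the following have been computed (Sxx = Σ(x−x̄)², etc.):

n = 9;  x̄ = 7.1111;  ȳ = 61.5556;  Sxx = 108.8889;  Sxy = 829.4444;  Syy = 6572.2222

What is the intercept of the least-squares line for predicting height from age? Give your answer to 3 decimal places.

b = Sxy/Sxx = 829.4444/108.8889 = 7.617346
a = ȳ − b·x̄ = 61.5556 − 7.617346·7.1111 = 7.387893

7.388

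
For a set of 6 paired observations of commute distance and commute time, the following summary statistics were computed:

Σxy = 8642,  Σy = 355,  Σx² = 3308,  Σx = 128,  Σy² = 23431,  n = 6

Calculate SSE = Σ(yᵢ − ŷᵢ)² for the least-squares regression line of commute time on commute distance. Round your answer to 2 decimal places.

448.69

Sxx = Σx² − (Σx)²/n = 3308 − 2730.666667 = 577.333333
Sxy = Σxy − (Σx)(Σy)/n = 8642 − 7573.333333 = 1068.666667
Syy = Σy² − (Σy)²/n = 23431 − 21004.166667 = 2426.833333
b = Sxy/Sxx = 1068.666667/577.333333 = 1.851039
SSE = Syy − b·Sxy = 2426.833333 − 1.851039·1068.666667 = 448.689376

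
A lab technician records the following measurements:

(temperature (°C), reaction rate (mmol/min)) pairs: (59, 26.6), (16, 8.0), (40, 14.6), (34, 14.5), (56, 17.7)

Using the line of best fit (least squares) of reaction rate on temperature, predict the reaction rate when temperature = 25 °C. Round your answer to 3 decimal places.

10.683

n = 5, Σx = 205, Σy = 81.4, Σxy = 3765.6, Σx² = 9629
Sxx = Σx² − (Σx)²/n = 9629 − 8405 = 1224
Sxy = Σxy − (Σx)(Σy)/n = 3765.6 − 3337.4 = 428.2
b = Sxy/Sxx = 428.2/1224 = 0.349837
a = ȳ − b·x̄ = 16.28 − 0.349837·41 = 1.936699
ŷ(25) = a + b·25 = 1.936699 + 0.349837·25 = 10.682614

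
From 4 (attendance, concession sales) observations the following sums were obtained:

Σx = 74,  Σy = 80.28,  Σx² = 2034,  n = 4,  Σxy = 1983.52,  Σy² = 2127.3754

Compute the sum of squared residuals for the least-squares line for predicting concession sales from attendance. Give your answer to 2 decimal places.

142.71

Sxx = Σx² − (Σx)²/n = 2034 − 1369 = 665
Sxy = Σxy − (Σx)(Σy)/n = 1983.52 − 1485.18 = 498.34
Syy = Σy² − (Σy)²/n = 2127.3754 − 1611.2196 = 516.1558
b = Sxy/Sxx = 498.34/665 = 0.749383
SSE = Syy − b·Sxy = 516.1558 − 0.749383·498.34 = 142.708047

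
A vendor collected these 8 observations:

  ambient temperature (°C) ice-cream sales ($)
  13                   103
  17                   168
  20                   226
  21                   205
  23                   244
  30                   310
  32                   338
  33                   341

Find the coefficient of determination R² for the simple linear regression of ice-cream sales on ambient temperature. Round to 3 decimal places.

0.976

n = 8, Σx = 189, Σy = 1935, Σxy = 50001, Σx² = 4841, Σy² = 518095
Sxx = Σx² − (Σx)²/n = 4841 − 4465.125 = 375.875
Sxy = Σxy − (Σx)(Σy)/n = 50001 − 45714.375 = 4286.625
Syy = Σy² − (Σy)²/n = 518095 − 468028.125 = 50066.875
R² = Sxy²/(Sxx·Syy) = (4286.625)²/(375.875·50066.875) = 0.976421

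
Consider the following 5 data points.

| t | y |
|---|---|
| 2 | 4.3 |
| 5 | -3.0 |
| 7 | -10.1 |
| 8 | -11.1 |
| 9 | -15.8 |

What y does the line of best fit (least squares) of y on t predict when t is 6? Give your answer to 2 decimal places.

-6.58

n = 5, Σx = 31, Σy = -35.7, Σxy = -308.1, Σx² = 223
Sxx = Σx² − (Σx)²/n = 223 − 192.2 = 30.8
Sxy = Σxy − (Σx)(Σy)/n = -308.1 − (-221.34) = -86.76
b = Sxy/Sxx = -86.76/30.8 = -2.816883
a = ȳ − b·x̄ = -7.14 − (-2.816883)·6.2 = 10.324675
ŷ(6) = a + b·6 = 10.324675 + (-2.816883)·6 = -6.576623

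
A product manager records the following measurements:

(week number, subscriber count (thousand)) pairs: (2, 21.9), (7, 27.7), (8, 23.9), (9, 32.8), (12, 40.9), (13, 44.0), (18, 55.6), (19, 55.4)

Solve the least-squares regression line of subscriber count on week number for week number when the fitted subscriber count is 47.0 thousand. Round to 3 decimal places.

15.075

n = 8, Σx = 88, Σy = 302.2, Σxy = 3840.3, Σx² = 1196
Sxx = Σx² − (Σx)²/n = 1196 − 968 = 228
Sxy = Σxy − (Σx)(Σy)/n = 3840.3 − 3324.2 = 516.1
b = Sxy/Sxx = 516.1/228 = 2.263596
a = ȳ − b·x̄ = 37.775 − 2.263596·11 = 12.875439
Set a + b·x = 47.0: x = (47.0 − 12.875439) / 2.263596 = 15.075373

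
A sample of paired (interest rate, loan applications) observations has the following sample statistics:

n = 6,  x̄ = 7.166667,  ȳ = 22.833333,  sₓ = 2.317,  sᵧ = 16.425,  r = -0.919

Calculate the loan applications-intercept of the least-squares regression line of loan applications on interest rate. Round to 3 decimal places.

b = r · sᵧ/sₓ = -0.919 · 16.425/2.317 = -6.514707
a = ȳ − b·x̄ = 22.833333 − (-6.514707)·7.166667 = 69.522065

69.522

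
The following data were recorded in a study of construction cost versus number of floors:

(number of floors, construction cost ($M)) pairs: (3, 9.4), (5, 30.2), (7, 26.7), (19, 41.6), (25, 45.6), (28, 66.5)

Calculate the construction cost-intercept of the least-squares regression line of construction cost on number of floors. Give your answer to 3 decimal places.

12.925

n = 6, Σx = 87, Σy = 220, Σxy = 4158.5, Σx² = 1853
Sxx = Σx² − (Σx)²/n = 1853 − 1261.5 = 591.5
Sxy = Σxy − (Σx)(Σy)/n = 4158.5 − 3190 = 968.5
b = Sxy/Sxx = 968.5/591.5 = 1.637363
a = ȳ − b·x̄ = 36.666667 − 1.637363·14.5 = 12.924908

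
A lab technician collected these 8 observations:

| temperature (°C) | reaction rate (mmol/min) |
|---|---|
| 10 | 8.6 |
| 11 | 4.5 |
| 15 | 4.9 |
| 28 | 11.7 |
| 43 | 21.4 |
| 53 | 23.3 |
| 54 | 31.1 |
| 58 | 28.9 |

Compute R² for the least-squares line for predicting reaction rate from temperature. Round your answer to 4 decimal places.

0.9342

n = 8, Σx = 272, Σy = 134.4, Σxy = 6047.3, Σx² = 12168, Σy² = 3058.38
Sxx = Σx² − (Σx)²/n = 12168 − 9248 = 2920
Sxy = Σxy − (Σx)(Σy)/n = 6047.3 − 4569.6 = 1477.7
Syy = Σy² − (Σy)²/n = 3058.38 − 2257.92 = 800.46
R² = Sxy²/(Sxx·Syy) = (1477.7)²/(2920·800.46) = 0.934222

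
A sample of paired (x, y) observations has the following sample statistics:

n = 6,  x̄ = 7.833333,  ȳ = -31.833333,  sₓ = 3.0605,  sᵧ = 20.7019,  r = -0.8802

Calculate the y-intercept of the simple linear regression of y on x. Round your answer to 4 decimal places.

14.8053

b = r · sᵧ/sₓ = -0.8802 · 20.7019/3.0605 = -5.953868
a = ȳ − b·x̄ = -31.833333 − (-5.953868)·7.833333 = 14.805296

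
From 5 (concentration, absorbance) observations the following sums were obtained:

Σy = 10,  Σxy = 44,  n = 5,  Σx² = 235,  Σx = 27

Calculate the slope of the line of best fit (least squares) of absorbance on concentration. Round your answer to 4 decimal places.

Sxx = Σx² − (Σx)²/n = 235 − 145.8 = 89.2
Sxy = Σxy − (Σx)(Σy)/n = 44 − 54 = -10
b = Sxy/Sxx = -10/89.2 = -0.112108

-0.1121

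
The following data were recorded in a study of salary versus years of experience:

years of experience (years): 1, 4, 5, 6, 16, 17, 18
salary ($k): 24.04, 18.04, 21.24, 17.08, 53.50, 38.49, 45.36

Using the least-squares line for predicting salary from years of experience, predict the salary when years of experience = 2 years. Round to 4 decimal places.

n = 7, Σx = 67, Σy = 217.75, Σxy = 2631.69, Σx² = 947
Sxx = Σx² − (Σx)²/n = 947 − 641.285714 = 305.714286
Sxy = Σxy − (Σx)(Σy)/n = 2631.69 − 2084.178571 = 547.511429
b = Sxy/Sxx = 547.511429/305.714286 = 1.790925
a = ȳ − b·x̄ = 31.107143 − 1.790925·9.571429 = 13.965430
ŷ(2) = a + b·2 = 13.965430 + 1.790925·2 = 17.547280

17.5473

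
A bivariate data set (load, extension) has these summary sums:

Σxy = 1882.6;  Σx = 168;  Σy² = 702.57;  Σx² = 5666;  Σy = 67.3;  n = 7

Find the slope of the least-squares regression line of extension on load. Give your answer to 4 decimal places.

Sxx = Σx² − (Σx)²/n = 5666 − 4032 = 1634
Sxy = Σxy − (Σx)(Σy)/n = 1882.6 − 1615.2 = 267.4
b = Sxy/Sxx = 267.4/1634 = 0.163647

0.1636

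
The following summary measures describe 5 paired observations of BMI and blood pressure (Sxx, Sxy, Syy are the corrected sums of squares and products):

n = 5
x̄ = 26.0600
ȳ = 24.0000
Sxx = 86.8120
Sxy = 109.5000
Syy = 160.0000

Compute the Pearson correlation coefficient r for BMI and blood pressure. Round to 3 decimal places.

r = Sxy/√(Sxx·Syy) = 109.5/√(13889.92) = 109.5/117.855505 = 0.929104

0.929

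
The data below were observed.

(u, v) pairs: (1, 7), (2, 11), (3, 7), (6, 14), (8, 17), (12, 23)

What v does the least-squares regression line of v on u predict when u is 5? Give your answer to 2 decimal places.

12.69

n = 6, Σx = 32, Σy = 79, Σxy = 546, Σx² = 258
Sxx = Σx² − (Σx)²/n = 258 − 170.666667 = 87.333333
Sxy = Σxy − (Σx)(Σy)/n = 546 − 421.333333 = 124.666667
b = Sxy/Sxx = 124.666667/87.333333 = 1.427481
a = ȳ − b·x̄ = 13.166667 − 1.427481·5.333333 = 5.553435
ŷ(5) = a + b·5 = 5.553435 + 1.427481·5 = 12.690840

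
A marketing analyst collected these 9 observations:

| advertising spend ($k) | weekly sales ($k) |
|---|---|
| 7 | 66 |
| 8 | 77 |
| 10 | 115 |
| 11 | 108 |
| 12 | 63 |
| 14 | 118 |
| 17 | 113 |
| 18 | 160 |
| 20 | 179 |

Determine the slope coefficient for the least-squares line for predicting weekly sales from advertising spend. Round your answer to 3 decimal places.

7.337

n = 9, Σx = 117, Σy = 999, Σxy = 14205, Σx² = 1687
Sxx = Σx² − (Σx)²/n = 1687 − 1521 = 166
Sxy = Σxy − (Σx)(Σy)/n = 14205 − 12987 = 1218
b = Sxy/Sxx = 1218/166 = 7.337349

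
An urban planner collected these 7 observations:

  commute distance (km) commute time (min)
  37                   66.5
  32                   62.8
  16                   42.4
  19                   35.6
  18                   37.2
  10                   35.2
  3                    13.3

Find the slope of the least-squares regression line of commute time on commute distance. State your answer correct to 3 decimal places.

n = 7, Σx = 135, Σy = 293, Σxy = 6886.4, Σx² = 3443
Sxx = Σx² − (Σx)²/n = 3443 − 2603.571429 = 839.428571
Sxy = Σxy − (Σx)(Σy)/n = 6886.4 − 5650.714286 = 1235.685714
b = Sxy/Sxx = 1235.685714/839.428571 = 1.472056

1.472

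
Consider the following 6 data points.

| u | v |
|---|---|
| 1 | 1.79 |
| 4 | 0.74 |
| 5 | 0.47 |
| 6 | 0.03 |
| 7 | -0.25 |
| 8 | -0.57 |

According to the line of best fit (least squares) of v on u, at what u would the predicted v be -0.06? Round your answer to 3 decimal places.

n = 6, Σx = 31, Σy = 2.21, Σxy = 0.97, Σx² = 191
Sxx = Σx² − (Σx)²/n = 191 − 160.166667 = 30.833333
Sxy = Σxy − (Σx)(Σy)/n = 0.97 − 11.418333 = -10.448333
b = Sxy/Sxx = -10.448333/30.833333 = -0.338865
a = ȳ − b·x̄ = 0.368333 − (-0.338865)·5.166667 = 2.119135
Set a + b·x = -0.06: x = (-0.06 − 2.119135) / (-0.338865) = 6.430691

6.431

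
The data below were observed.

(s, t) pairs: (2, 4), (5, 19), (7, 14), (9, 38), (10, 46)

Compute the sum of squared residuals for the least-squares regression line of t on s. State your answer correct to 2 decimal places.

n = 5, Σx = 33, Σy = 121, Σxy = 1003, Σx² = 259, Σy² = 4133
Sxx = Σx² − (Σx)²/n = 259 − 217.8 = 41.2
Sxy = Σxy − (Σx)(Σy)/n = 1003 − 798.6 = 204.4
Syy = Σy² − (Σy)²/n = 4133 − 2928.2 = 1204.8
b = Sxy/Sxx = 204.4/41.2 = 4.961165
SSE = Syy − b·Sxy = 1204.8 − 4.961165·204.4 = 190.737864

190.74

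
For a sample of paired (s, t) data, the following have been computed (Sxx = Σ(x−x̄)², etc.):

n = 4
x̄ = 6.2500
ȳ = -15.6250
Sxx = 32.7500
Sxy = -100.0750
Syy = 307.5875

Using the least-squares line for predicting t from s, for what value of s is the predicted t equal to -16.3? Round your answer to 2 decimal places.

6.47

b = Sxy/Sxx = -100.075/32.75 = -3.055725
a = ȳ − b·x̄ = -15.625 − (-3.055725)·6.25 = 3.473282
Set a + b·x = -16.3: x = (-16.3 − 3.473282) / (-3.055725) = 6.470897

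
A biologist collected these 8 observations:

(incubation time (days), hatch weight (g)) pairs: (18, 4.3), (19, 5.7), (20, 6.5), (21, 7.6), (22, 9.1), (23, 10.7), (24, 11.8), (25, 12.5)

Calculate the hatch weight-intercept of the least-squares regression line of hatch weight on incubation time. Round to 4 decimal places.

n = 8, Σx = 172, Σy = 68.2, Σxy = 1517.3, Σx² = 3740
Sxx = Σx² − (Σx)²/n = 3740 − 3698 = 42
Sxy = Σxy − (Σx)(Σy)/n = 1517.3 − 1466.3 = 51
b = Sxy/Sxx = 51/42 = 1.214286
a = ȳ − b·x̄ = 8.525 − 1.214286·21.5 = -17.582143

-17.5821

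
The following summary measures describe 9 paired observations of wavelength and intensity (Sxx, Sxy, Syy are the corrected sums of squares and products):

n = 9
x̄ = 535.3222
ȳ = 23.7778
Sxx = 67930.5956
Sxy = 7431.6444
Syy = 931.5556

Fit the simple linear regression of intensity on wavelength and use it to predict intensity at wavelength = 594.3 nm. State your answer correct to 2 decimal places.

30.23

b = Sxy/Sxx = 7431.6444/67930.5956 = 0.109401
a = ȳ − b·x̄ = 23.7778 − 0.109401·535.3222 = -34.786742
ŷ(594.3) = a + b·594.3 = -34.786742 + 0.109401·594.3 = 30.230004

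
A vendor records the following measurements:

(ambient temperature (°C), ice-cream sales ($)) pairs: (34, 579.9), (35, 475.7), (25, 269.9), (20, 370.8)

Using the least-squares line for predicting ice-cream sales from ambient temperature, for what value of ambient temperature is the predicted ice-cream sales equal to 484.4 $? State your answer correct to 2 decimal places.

32.83

n = 4, Σx = 114, Σy = 1696.3, Σxy = 50529.6, Σx² = 3406
Sxx = Σx² − (Σx)²/n = 3406 − 3249 = 157
Sxy = Σxy − (Σx)(Σy)/n = 50529.6 − 48344.55 = 2185.05
b = Sxy/Sxx = 2185.05/157 = 13.917516
a = ȳ − b·x̄ = 424.075 − 13.917516·28.5 = 27.425796
Set a + b·x = 484.4: x = (484.4 − 27.425796) / 13.917516 = 32.834466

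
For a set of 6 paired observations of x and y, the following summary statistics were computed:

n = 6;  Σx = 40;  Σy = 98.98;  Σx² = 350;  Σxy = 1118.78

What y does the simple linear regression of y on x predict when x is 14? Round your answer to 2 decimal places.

Sxx = Σx² − (Σx)²/n = 350 − 266.666667 = 83.333333
Sxy = Σxy − (Σx)(Σy)/n = 1118.78 − 659.866667 = 458.913333
b = Sxy/Sxx = 458.913333/83.333333 = 5.50696
a = ȳ − b·x̄ = 16.496667 − 5.50696·6.666667 = -20.2164
ŷ(14) = a + b·14 = -20.2164 + 5.50696·14 = 56.88104

56.88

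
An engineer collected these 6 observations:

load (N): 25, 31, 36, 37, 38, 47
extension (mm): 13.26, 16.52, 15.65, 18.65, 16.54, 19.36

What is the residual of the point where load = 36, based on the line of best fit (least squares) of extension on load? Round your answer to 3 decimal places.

-1.099

n = 6, Σx = 214, Σy = 99.98, Σxy = 3635.51, Σx² = 7904
Sxx = Σx² − (Σx)²/n = 7904 − 7632.666667 = 271.333333
Sxy = Σxy − (Σx)(Σy)/n = 3635.51 − 3565.953333 = 69.556667
b = Sxy/Sxx = 69.556667/271.333333 = 0.256351
a = ȳ − b·x̄ = 16.663333 − 0.256351·35.666667 = 7.520135
ŷ(36) = 7.520135 + 0.256351·36 = 16.748784
residual = y − ŷ = 15.65 − 16.748784 = -1.098784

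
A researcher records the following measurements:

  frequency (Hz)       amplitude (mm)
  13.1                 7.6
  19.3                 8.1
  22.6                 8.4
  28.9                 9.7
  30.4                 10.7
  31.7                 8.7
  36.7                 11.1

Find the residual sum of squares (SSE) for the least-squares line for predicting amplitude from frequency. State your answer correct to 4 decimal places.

2.8038

n = 7, Σx = 182.7, Σy = 64.3, Σxy = 1734.5, Σx² = 5166.01, Σy² = 601.41
Sxx = Σx² − (Σx)²/n = 5166.01 − 4768.47 = 397.54
Sxy = Σxy − (Σx)(Σy)/n = 1734.5 − 1678.23 = 56.27
Syy = Σy² − (Σy)²/n = 601.41 − 590.641429 = 10.768571
b = Sxy/Sxx = 56.27/397.54 = 0.141546
SSE = Syy − b·Sxy = 10.768571 − 0.141546·56.27 = 2.803806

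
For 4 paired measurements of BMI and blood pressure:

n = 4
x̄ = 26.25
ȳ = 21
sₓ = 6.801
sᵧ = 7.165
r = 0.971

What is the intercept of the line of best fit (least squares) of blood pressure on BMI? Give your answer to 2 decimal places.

-5.85

b = r · sᵧ/sₓ = 0.971 · 7.165/6.801 = 1.022969
a = ȳ − b·x̄ = 21 − 1.022969·26.25 = -5.852947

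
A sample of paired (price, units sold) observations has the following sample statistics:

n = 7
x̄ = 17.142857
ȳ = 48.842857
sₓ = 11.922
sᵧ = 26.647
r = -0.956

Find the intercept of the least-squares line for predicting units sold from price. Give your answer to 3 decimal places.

85.473

b = r · sᵧ/sₓ = -0.956 · 26.647/11.922 = -2.136767
a = ȳ − b·x̄ = 48.842857 − (-2.136767)·17.142857 = 85.473142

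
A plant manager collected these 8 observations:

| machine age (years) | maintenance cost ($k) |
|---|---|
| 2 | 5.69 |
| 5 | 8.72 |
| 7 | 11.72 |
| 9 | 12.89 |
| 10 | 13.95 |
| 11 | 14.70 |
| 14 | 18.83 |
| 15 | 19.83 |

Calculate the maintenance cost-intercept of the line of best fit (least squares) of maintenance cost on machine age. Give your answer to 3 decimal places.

n = 8, Σx = 73, Σy = 106.33, Σxy = 1115.3, Σx² = 801
Sxx = Σx² − (Σx)²/n = 801 − 666.125 = 134.875
Sxy = Σxy − (Σx)(Σy)/n = 1115.3 − 970.26125 = 145.03875
b = Sxy/Sxx = 145.03875/134.875 = 1.075357
a = ȳ − b·x̄ = 13.29125 − 1.075357·9.125 = 3.478619

3.479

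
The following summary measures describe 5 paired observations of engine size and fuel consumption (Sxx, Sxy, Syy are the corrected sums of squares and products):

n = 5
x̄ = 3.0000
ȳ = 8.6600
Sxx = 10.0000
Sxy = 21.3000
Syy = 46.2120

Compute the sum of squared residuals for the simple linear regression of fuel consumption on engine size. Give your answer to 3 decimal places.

0.843

b = Sxy/Sxx = 21.3/10 = 2.13
SSE = Syy − b·Sxy = 46.212 − 2.13·21.3 = 0.843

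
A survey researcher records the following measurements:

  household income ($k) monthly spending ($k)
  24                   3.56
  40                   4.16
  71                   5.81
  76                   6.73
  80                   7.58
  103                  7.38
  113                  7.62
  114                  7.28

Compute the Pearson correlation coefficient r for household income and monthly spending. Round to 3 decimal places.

0.929

n = 8, Σx = 621, Σy = 50.12, Σxy = 4233.35, Σx² = 55767, Σy² = 332.0118
Sxx = Σx² − (Σx)²/n = 55767 − 48205.125 = 7561.875
Sxy = Σxy − (Σx)(Σy)/n = 4233.35 − 3890.565 = 342.785
Syy = Σy² − (Σy)²/n = 332.0118 − 314.0018 = 18.01
r = Sxy/√(Sxx·Syy) = 342.785/√(136189.36875) = 342.785/369.038438 = 0.928860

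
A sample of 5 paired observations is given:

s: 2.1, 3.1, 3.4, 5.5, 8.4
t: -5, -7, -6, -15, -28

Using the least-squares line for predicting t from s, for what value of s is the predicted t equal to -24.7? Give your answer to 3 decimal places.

7.780

n = 5, Σx = 22.5, Σy = -61, Σxy = -370.3, Σx² = 126.39
Sxx = Σx² − (Σx)²/n = 126.39 − 101.25 = 25.14
Sxy = Σxy − (Σx)(Σy)/n = -370.3 − (-274.5) = -95.8
b = Sxy/Sxx = -95.8/25.14 = -3.810660
a = ȳ − b·x̄ = -12.2 − (-3.810660)·4.5 = 4.947971
Set a + b·x = -24.7: x = (-24.7 − 4.947971) / (-3.810660) = 7.780271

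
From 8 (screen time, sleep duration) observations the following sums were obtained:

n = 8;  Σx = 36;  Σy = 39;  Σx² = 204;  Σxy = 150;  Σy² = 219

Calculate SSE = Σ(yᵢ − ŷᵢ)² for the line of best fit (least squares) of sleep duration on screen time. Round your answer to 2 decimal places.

13.39

Sxx = Σx² − (Σx)²/n = 204 − 162 = 42
Sxy = Σxy − (Σx)(Σy)/n = 150 − 175.5 = -25.5
Syy = Σy² − (Σy)²/n = 219 − 190.125 = 28.875
b = Sxy/Sxx = -25.5/42 = -0.607143
SSE = Syy − b·Sxy = 28.875 − (-0.607143)·(-25.5) = 13.392857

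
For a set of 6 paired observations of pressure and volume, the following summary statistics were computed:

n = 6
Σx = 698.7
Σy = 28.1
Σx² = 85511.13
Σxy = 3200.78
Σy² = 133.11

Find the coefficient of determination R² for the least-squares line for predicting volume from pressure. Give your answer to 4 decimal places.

0.8164

Sxx = Σx² − (Σx)²/n = 85511.13 − 81363.615 = 4147.515
Sxy = Σxy − (Σx)(Σy)/n = 3200.78 − 3272.245 = -71.465
Syy = Σy² − (Σy)²/n = 133.11 − 131.601667 = 1.508333
R² = Sxy²/(Sxx·Syy) = (-71.465)²/(4147.515·1.508333) = 0.816397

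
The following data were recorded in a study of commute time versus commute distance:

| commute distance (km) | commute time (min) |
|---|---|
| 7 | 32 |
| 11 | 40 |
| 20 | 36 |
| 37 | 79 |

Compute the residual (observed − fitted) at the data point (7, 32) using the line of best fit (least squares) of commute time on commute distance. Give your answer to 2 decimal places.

2.91

n = 4, Σx = 75, Σy = 187, Σxy = 4307, Σx² = 1939
Sxx = Σx² − (Σx)²/n = 1939 − 1406.25 = 532.75
Sxy = Σxy − (Σx)(Σy)/n = 4307 − 3506.25 = 800.75
b = Sxy/Sxx = 800.75/532.75 = 1.503050
a = ȳ − b·x̄ = 46.75 − 1.503050·18.75 = 18.567809
ŷ(7) = 18.567809 + 1.503050·7 = 29.089160
residual = y − ŷ = 32 − 29.089160 = 2.910840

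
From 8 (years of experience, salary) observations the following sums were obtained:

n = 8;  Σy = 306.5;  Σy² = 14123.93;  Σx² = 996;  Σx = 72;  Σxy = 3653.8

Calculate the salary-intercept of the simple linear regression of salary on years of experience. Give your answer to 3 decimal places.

15.158

Sxx = Σx² − (Σx)²/n = 996 − 648 = 348
Sxy = Σxy − (Σx)(Σy)/n = 3653.8 − 2758.5 = 895.3
b = Sxy/Sxx = 895.3/348 = 2.572701
a = ȳ − b·x̄ = 38.3125 − 2.572701·9 = 15.158190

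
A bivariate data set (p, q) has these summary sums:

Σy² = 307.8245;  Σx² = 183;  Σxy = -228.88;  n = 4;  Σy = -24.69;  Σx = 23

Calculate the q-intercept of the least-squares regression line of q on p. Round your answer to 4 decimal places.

3.6747

Sxx = Σx² − (Σx)²/n = 183 − 132.25 = 50.75
Sxy = Σxy − (Σx)(Σy)/n = -228.88 − (-141.9675) = -86.9125
b = Sxy/Sxx = -86.9125/50.75 = -1.712562
a = ȳ − b·x̄ = -6.1725 − (-1.712562)·5.75 = 3.674729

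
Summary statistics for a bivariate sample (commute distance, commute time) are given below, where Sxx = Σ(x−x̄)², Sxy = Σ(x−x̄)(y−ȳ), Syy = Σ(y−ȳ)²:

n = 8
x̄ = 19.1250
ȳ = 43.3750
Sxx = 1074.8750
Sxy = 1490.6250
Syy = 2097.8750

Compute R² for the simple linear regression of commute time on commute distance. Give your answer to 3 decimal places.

R² = Sxy²/(Sxx·Syy) = (1490.625)²/(1074.875·2097.875) = 0.985370

0.985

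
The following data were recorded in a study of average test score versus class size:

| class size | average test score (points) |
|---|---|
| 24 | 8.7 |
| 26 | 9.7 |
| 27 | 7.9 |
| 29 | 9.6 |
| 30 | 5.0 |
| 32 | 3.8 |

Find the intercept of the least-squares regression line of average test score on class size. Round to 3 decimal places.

25.650

n = 6, Σx = 168, Σy = 44.7, Σxy = 1224.3, Σx² = 4746
Sxx = Σx² − (Σx)²/n = 4746 − 4704 = 42
Sxy = Σxy − (Σx)(Σy)/n = 1224.3 − 1251.6 = -27.3
b = Sxy/Sxx = -27.3/42 = -0.65
a = ȳ − b·x̄ = 7.45 − (-0.65)·28 = 25.65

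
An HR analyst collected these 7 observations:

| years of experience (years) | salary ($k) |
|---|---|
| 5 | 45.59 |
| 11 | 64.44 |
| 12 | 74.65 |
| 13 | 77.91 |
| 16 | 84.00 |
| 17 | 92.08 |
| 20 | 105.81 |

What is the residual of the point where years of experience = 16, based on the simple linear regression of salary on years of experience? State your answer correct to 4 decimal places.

-3.9331

n = 7, Σx = 94, Σy = 544.48, Σxy = 7870.98, Σx² = 1404
Sxx = Σx² − (Σx)²/n = 1404 − 1262.285714 = 141.714286
Sxy = Σxy − (Σx)(Σy)/n = 7870.98 − 7311.588571 = 559.391429
b = Sxy/Sxx = 559.391429/141.714286 = 3.947319
a = ȳ − b·x̄ = 77.782857 − 3.947319·13.428571 = 24.776008
ŷ(16) = 24.776008 + 3.947319·16 = 87.933105
residual = y − ŷ = 84.00 − 87.933105 = -3.933105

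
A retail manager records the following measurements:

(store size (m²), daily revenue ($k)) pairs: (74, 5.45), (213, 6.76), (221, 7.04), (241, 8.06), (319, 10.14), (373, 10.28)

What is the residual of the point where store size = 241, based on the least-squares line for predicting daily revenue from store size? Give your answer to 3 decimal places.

0.090

n = 6, Σx = 1441, Σy = 47.73, Σxy = 12410.58, Σx² = 398657
Sxx = Σx² − (Σx)²/n = 398657 − 346080.166667 = 52576.833333
Sxy = Σxy − (Σx)(Σy)/n = 12410.58 − 11463.155 = 947.425
b = Sxy/Sxx = 947.425/52576.833333 = 0.018020
a = ȳ − b·x̄ = 7.955 − 0.018020·240.166667 = 3.627240
ŷ(241) = 3.627240 + 0.018020·241 = 7.970017
residual = y − ŷ = 8.06 − 7.970017 = 0.089983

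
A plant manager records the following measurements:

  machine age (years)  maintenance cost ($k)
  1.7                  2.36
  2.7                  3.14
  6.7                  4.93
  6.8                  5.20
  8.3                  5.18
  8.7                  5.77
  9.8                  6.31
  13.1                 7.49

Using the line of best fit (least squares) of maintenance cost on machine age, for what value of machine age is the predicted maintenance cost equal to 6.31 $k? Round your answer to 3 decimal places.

n = 8, Σx = 57.8, Σy = 40.38, Σxy = 334.031, Σx² = 513.54
Sxx = Σx² − (Σx)²/n = 513.54 − 417.605 = 95.935
Sxy = Σxy − (Σx)(Σy)/n = 334.031 − 291.7455 = 42.2855
b = Sxy/Sxx = 42.2855/95.935 = 0.440772
a = ȳ − b·x̄ = 5.0475 − 0.440772·7.225 = 1.862919
Set a + b·x = 6.31: x = (6.31 − 1.862919) / 0.440772 = 10.089290

10.089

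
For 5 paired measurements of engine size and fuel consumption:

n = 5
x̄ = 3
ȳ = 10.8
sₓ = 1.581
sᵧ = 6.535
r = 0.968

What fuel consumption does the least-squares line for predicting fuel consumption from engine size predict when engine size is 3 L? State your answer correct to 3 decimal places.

b = r · sᵧ/sₓ = 0.968 · 6.535/1.581 = 4.001189
a = ȳ − b·x̄ = 10.8 − 4.001189·3 = -1.203567
ŷ(3) = a + b·3 = -1.203567 + 4.001189·3 = 10.8

10.800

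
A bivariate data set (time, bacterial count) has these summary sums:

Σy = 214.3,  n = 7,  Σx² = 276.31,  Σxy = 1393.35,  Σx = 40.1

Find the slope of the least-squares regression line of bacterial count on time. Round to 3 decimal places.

3.557

Sxx = Σx² − (Σx)²/n = 276.31 − 229.715714 = 46.594286
Sxy = Σxy − (Σx)(Σy)/n = 1393.35 − 1227.632857 = 165.717143
b = Sxy/Sxx = 165.717143/46.594286 = 3.556598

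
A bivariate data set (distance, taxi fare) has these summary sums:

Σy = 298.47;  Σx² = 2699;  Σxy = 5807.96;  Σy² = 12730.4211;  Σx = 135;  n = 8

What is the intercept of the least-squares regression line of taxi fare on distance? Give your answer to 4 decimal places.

Sxx = Σx² − (Σx)²/n = 2699 − 2278.125 = 420.875
Sxy = Σxy − (Σx)(Σy)/n = 5807.96 − 5036.68125 = 771.27875
b = Sxy/Sxx = 771.27875/420.875 = 1.832560
a = ȳ − b·x̄ = 37.30875 − 1.832560·16.875 = 6.384298

6.3843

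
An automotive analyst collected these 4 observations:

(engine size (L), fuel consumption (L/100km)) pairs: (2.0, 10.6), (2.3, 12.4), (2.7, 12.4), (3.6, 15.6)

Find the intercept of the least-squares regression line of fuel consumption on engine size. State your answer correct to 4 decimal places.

5.0559

n = 4, Σx = 10.6, Σy = 51, Σxy = 139.36, Σx² = 29.54
Sxx = Σx² − (Σx)²/n = 29.54 − 28.09 = 1.45
Sxy = Σxy − (Σx)(Σy)/n = 139.36 − 135.15 = 4.21
b = Sxy/Sxx = 4.21/1.45 = 2.903448
a = ȳ − b·x̄ = 12.75 − 2.903448·2.65 = 5.055862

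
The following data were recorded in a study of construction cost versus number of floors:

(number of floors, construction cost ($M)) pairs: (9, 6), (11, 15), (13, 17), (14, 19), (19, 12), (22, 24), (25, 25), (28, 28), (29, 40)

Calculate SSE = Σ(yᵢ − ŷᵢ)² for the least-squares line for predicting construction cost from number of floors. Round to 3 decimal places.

201.666

n = 9, Σx = 170, Σy = 186, Σxy = 4031, Σx² = 3662, Σy² = 4640
Sxx = Σx² − (Σx)²/n = 3662 − 3211.111111 = 450.888889
Sxy = Σxy − (Σx)(Σy)/n = 4031 − 3513.333333 = 517.666667
Syy = Σy² − (Σy)²/n = 4640 − 3844 = 796
b = Sxy/Sxx = 517.666667/450.888889 = 1.148103
SSE = Syy − b·Sxy = 796 − 1.148103·517.666667 = 201.665599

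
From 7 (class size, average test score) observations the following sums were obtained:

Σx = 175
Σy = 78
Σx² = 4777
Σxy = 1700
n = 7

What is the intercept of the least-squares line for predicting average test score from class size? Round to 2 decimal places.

Sxx = Σx² − (Σx)²/n = 4777 − 4375 = 402
Sxy = Σxy − (Σx)(Σy)/n = 1700 − 1950 = -250
b = Sxy/Sxx = -250/402 = -0.621891
a = ȳ − b·x̄ = 11.142857 − (-0.621891)·25 = 26.690121

26.69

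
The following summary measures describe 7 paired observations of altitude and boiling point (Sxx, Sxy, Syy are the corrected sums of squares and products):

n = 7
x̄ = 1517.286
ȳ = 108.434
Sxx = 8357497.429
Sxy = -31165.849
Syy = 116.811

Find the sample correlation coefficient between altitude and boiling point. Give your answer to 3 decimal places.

r = Sxy/√(Sxx·Syy) = -31165.849/√(976247632.178919) = -31165.849/31244.961709 = -0.997468

-0.997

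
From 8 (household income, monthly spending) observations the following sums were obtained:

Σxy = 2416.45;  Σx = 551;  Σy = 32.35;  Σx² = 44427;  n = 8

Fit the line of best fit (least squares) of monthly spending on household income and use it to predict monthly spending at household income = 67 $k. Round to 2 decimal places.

Sxx = Σx² − (Σx)²/n = 44427 − 37950.125 = 6476.875
Sxy = Σxy − (Σx)(Σy)/n = 2416.45 − 2228.10625 = 188.34375
b = Sxy/Sxx = 188.34375/6476.875 = 0.029079
a = ȳ − b·x̄ = 4.04375 − 0.029079·68.875 = 2.040905
ŷ(67) = a + b·67 = 2.040905 + 0.029079·67 = 3.989226

3.99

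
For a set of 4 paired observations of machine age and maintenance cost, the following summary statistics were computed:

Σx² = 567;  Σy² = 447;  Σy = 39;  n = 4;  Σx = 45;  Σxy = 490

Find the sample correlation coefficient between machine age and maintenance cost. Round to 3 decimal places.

0.805

Sxx = Σx² − (Σx)²/n = 567 − 506.25 = 60.75
Sxy = Σxy − (Σx)(Σy)/n = 490 − 438.75 = 51.25
Syy = Σy² − (Σy)²/n = 447 − 380.25 = 66.75
r = Sxy/√(Sxx·Syy) = 51.25/√(4055.0625) = 51.25/63.679373 = 0.804813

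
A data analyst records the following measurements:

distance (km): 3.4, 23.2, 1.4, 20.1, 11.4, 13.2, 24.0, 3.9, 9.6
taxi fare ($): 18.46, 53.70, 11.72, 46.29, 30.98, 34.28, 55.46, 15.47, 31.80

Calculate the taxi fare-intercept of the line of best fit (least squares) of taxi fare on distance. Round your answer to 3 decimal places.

10.311

n = 9, Σx = 110.2, Σy = 298.16, Σxy = 4757.762, Σx² = 1943.34
Sxx = Σx² − (Σx)²/n = 1943.34 − 1349.337778 = 594.002222
Sxy = Σxy − (Σx)(Σy)/n = 4757.762 − 3650.803556 = 1106.958444
b = Sxy/Sxx = 1106.958444/594.002222 = 1.863559
a = ȳ − b·x̄ = 33.128889 − 1.863559·12.244444 = 10.310639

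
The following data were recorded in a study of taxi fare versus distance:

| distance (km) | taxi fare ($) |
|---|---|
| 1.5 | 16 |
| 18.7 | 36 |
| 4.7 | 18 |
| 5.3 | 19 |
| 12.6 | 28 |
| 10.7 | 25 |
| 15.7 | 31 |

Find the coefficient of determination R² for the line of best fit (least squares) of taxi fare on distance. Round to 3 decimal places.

0.990

n = 7, Σx = 69.2, Σy = 173, Σxy = 1989.5, Σx² = 921.86, Σy² = 4607
Sxx = Σx² − (Σx)²/n = 921.86 − 684.091429 = 237.768571
Sxy = Σxy − (Σx)(Σy)/n = 1989.5 − 1710.228571 = 279.271429
Syy = Σy² − (Σy)²/n = 4607 − 4275.571429 = 331.428571
R² = Sxy²/(Sxx·Syy) = (279.271429)²/(237.768571·331.428571) = 0.989712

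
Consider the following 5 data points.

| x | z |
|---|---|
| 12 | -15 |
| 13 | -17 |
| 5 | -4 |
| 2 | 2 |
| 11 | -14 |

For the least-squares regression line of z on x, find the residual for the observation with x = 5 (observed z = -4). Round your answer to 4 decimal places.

-0.5107

n = 5, Σx = 43, Σy = -48, Σxy = -571, Σx² = 463
Sxx = Σx² − (Σx)²/n = 463 − 369.8 = 93.2
Sxy = Σxy − (Σx)(Σy)/n = -571 − (-412.8) = -158.2
b = Sxy/Sxx = -158.2/93.2 = -1.697425
a = ȳ − b·x̄ = -9.6 − (-1.697425)·8.6 = 4.997854
ŷ(5) = 4.997854 + (-1.697425)·5 = -3.489270
residual = y − ŷ = -4 − (-3.489270) = -0.510730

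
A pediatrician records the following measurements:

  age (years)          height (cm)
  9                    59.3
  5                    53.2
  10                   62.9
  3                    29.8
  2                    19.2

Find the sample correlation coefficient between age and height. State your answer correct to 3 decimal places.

0.927

n = 5, Σx = 29, Σy = 224.4, Σxy = 1556.5, Σx² = 219, Σy² = 11559.82
Sxx = Σx² − (Σx)²/n = 219 − 168.2 = 50.8
Sxy = Σxy − (Σx)(Σy)/n = 1556.5 − 1301.52 = 254.98
Syy = Σy² − (Σy)²/n = 11559.82 − 10071.072 = 1488.748
r = Sxy/√(Sxx·Syy) = 254.98/√(75628.3984) = 254.98/275.006179 = 0.927179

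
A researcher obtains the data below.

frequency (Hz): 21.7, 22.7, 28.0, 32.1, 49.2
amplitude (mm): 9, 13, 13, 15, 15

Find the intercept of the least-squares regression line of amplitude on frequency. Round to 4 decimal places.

n = 5, Σx = 153.7, Σy = 65, Σxy = 2073.9, Σx² = 5221.23
Sxx = Σx² − (Σx)²/n = 5221.23 − 4724.738 = 496.492
Sxy = Σxy − (Σx)(Σy)/n = 2073.9 − 1998.1 = 75.8
b = Sxy/Sxx = 75.8/496.492 = 0.152671
a = ȳ − b·x̄ = 13 − 0.152671·30.74 = 8.306889

8.3069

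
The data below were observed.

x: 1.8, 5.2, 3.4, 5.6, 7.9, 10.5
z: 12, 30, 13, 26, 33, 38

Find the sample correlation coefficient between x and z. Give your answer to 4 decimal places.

n = 6, Σx = 34.4, Σy = 152, Σxy = 1027.1, Σx² = 245.86, Σy² = 4422
Sxx = Σx² − (Σx)²/n = 245.86 − 197.226667 = 48.633333
Sxy = Σxy − (Σx)(Σy)/n = 1027.1 − 871.466667 = 155.633333
Syy = Σy² − (Σy)²/n = 4422 − 3850.666667 = 571.333333
r = Sxy/√(Sxx·Syy) = 155.633333/√(27785.844444) = 155.633333/166.690865 = 0.933664

0.9337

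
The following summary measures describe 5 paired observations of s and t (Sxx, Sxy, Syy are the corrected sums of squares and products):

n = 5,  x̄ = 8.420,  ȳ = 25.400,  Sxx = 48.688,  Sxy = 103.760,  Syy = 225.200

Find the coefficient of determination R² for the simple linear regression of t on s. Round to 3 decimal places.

R² = Sxy²/(Sxx·Syy) = (103.76)²/(48.688·225.2) = 0.981905

0.982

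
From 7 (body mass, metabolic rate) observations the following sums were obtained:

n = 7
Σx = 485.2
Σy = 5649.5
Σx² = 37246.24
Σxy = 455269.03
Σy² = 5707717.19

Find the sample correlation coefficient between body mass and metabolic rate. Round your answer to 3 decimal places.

0.988

Sxx = Σx² − (Σx)²/n = 37246.24 − 33631.291429 = 3614.948571
Sxy = Σxy − (Σx)(Σy)/n = 455269.03 − 391591.057143 = 63677.972857
Syy = Σy² − (Σy)²/n = 5707717.19 − 4559550.035714 = 1148167.154286
r = Sxy/√(Sxx·Syy) = 63677.972857/√(4150565214.146351) = 63677.972857/64424.880397 = 0.988407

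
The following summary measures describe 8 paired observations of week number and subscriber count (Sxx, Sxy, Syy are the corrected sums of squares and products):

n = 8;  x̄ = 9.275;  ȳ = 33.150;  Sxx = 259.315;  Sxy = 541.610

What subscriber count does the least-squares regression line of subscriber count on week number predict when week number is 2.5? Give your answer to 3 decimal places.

19.000

b = Sxy/Sxx = 541.61/259.315 = 2.088618
a = ȳ − b·x̄ = 33.15 − 2.088618·9.275 = 13.778067
ŷ(2.5) = a + b·2.5 = 13.778067 + 2.088618·2.5 = 18.999612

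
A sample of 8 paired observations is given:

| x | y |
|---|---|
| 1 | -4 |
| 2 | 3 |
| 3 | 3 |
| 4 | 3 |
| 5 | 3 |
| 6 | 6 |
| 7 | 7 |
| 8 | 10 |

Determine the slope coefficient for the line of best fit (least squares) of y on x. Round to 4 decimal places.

n = 8, Σx = 36, Σy = 31, Σxy = 203, Σx² = 204
Sxx = Σx² − (Σx)²/n = 204 − 162 = 42
Sxy = Σxy − (Σx)(Σy)/n = 203 − 139.5 = 63.5
b = Sxy/Sxx = 63.5/42 = 1.511905

1.5119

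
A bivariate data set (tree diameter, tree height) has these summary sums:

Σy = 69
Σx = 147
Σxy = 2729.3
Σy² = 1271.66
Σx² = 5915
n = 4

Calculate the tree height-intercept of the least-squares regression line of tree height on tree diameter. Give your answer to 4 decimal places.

3.3778

Sxx = Σx² − (Σx)²/n = 5915 − 5402.25 = 512.75
Sxy = Σxy − (Σx)(Σy)/n = 2729.3 − 2535.75 = 193.55
b = Sxy/Sxx = 193.55/512.75 = 0.377474
a = ȳ − b·x̄ = 17.25 − 0.377474·36.75 = 3.377816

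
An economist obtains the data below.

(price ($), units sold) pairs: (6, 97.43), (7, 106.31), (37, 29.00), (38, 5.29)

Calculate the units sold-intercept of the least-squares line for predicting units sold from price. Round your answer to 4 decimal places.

n = 4, Σx = 88, Σy = 238.03, Σxy = 2602.77, Σx² = 2898
Sxx = Σx² − (Σx)²/n = 2898 − 1936 = 962
Sxy = Σxy − (Σx)(Σy)/n = 2602.77 − 5236.66 = -2633.89
b = Sxy/Sxx = -2633.89/962 = -2.737931
a = ȳ − b·x̄ = 59.5075 − (-2.737931)·22 = 119.741991

119.7420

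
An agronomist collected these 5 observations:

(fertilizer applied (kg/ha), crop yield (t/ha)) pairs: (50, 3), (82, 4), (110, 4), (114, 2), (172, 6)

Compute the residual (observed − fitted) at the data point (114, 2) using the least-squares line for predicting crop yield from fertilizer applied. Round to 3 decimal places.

n = 5, Σx = 528, Σy = 19, Σxy = 2178, Σx² = 63904
Sxx = Σx² − (Σx)²/n = 63904 − 55756.8 = 8147.2
Sxy = Σxy − (Σx)(Σy)/n = 2178 − 2006.4 = 171.6
b = Sxy/Sxx = 171.6/8147.2 = 0.021062
a = ȳ − b·x̄ = 3.8 − 0.021062·105.6 = 1.575805
ŷ(114) = 1.575805 + 0.021062·114 = 3.976925
residual = y − ŷ = 2 − 3.976925 = -1.976925

-1.977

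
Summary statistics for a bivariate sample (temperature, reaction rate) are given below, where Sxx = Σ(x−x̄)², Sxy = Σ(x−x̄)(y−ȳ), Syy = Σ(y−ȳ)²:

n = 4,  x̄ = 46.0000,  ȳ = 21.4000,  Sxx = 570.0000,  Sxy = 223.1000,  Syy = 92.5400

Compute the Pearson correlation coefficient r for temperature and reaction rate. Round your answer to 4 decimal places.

r = Sxy/√(Sxx·Syy) = 223.1/√(52747.8) = 223.1/229.668892 = 0.971398

0.9714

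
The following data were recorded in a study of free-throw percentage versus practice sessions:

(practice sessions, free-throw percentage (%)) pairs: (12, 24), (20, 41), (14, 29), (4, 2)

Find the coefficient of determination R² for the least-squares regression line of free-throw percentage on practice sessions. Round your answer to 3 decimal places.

0.992

n = 4, Σx = 50, Σy = 96, Σxy = 1522, Σx² = 756, Σy² = 3102
Sxx = Σx² − (Σx)²/n = 756 − 625 = 131
Sxy = Σxy − (Σx)(Σy)/n = 1522 − 1200 = 322
Syy = Σy² − (Σy)²/n = 3102 − 2304 = 798
R² = Sxy²/(Sxx·Syy) = (322)²/(131·798) = 0.991831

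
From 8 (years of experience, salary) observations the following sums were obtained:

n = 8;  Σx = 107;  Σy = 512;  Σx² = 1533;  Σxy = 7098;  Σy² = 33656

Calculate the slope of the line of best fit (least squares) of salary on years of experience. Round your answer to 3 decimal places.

Sxx = Σx² − (Σx)²/n = 1533 − 1431.125 = 101.875
Sxy = Σxy − (Σx)(Σy)/n = 7098 − 6848 = 250
b = Sxy/Sxx = 250/101.875 = 2.453988

2.454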